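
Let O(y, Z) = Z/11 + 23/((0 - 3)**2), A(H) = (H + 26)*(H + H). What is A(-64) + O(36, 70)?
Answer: 482419/99 ≈ 4872.9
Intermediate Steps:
A(H) = 2*H*(26 + H) (A(H) = (26 + H)*(2*H) = 2*H*(26 + H))
O(y, Z) = 23/9 + Z/11 (O(y, Z) = Z*(1/11) + 23/((-3)**2) = Z/11 + 23/9 = 23/9 + Z/11)
A(-64) + O(36, 70) = 2*(-64)*(26 - 64) + (23/9 + (1/11)*70) = 2*(-64)*(-38) + (23/9 + 70/11) = 4864 + 883/99 = 482419/99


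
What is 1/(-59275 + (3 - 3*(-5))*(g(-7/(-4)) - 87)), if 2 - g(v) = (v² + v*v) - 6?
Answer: -4/243229 ≈ -1.6445e-5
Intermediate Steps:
g(v) = 8 - 2*v² (g(v) = 2 - ((v² + v*v) - 6) = 2 - ((v² + v²) - 6) = 2 - (2*v² - 6) = 2 - (-6 + 2*v²) = 2 + (6 - 2*v²) = 8 - 2*v²)
1/(-59275 + (3 - 3*(-5))*(g(-7/(-4)) - 87)) = 1/(-59275 + (3 - 3*(-5))*((8 - 2*(-7/(-4))²) - 87)) = 1/(-59275 + (3 + 15)*((8 - 2*(-7*(-¼))²) - 87)) = 1/(-59275 + 18*((8 - 2*(7/4)²) - 87)) = 1/(-59275 + 18*((8 - 2*49/16) - 87)) = 1/(-59275 + 18*((8 - 49/8) - 87)) = 1/(-59275 + 18*(15/8 - 87)) = 1/(-59275 + 18*(-681/8)) = 1/(-59275 - 6129/4) = 1/(-243229/4) = -4/243229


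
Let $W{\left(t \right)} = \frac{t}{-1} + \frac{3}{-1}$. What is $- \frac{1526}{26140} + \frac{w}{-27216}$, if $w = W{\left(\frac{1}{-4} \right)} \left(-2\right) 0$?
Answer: $- \frac{763}{13070} \approx -0.058378$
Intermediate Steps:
$W{\left(t \right)} = -3 - t$ ($W{\left(t \right)} = t \left(-1\right) + 3 \left(-1\right) = - t - 3 = -3 - t$)
$w = 0$ ($w = \left(-3 - \frac{1}{-4}\right) \left(-2\right) 0 = \left(-3 - - \frac{1}{4}\right) \left(-2\right) 0 = \left(-3 + \frac{1}{4}\right) \left(-2\right) 0 = \left(- \frac{11}{4}\right) \left(-2\right) 0 = \frac{11}{2} \cdot 0 = 0$)
$- \frac{1526}{26140} + \frac{w}{-27216} = - \frac{1526}{26140} + \frac{0}{-27216} = \left(-1526\right) \frac{1}{26140} + 0 \left(- \frac{1}{27216}\right) = - \frac{763}{13070} + 0 = - \frac{763}{13070}$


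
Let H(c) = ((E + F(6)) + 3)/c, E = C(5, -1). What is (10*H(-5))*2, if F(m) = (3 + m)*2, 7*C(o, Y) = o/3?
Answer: -1784/21 ≈ -84.952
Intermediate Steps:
C(o, Y) = o/21 (C(o, Y) = (o/3)/7 = o/21)
E = 5/21 (E = (1/21)*5 = 5/21 ≈ 0.23810)
F(m) = 6 + 2*m
H(c) = 446/(21*c) (H(c) = ((5/21 + (6 + 2*6)) + 3)/c = ((5/21 + (6 + 12)) + 3)/c = ((5/21 + 18) + 3)/c = (383/21 + 3)/c = 446/(21*c))
(10*H(-5))*2 = (10*((446/21)/(-5)))*2 = (10*((446/21)*(-⅕)))*2 = (10*(-446/105))*2 = -892/21*2 = -1784/21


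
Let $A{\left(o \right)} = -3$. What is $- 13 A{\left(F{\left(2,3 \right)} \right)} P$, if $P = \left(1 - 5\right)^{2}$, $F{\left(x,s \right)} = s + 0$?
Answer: $624$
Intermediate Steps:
$F{\left(x,s \right)} = s$
$P = 16$ ($P = \left(-4\right)^{2} = 16$)
$- 13 A{\left(F{\left(2,3 \right)} \right)} P = \left(-13\right) \left(-3\right) 16 = 39 \cdot 16 = 624$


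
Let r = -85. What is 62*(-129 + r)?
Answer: -13268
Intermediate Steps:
62*(-129 + r) = 62*(-129 - 85) = 62*(-214) = -13268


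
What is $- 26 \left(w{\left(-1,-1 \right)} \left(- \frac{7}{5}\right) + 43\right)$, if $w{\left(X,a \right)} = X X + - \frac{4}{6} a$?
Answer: $- \frac{3172}{3} \approx -1057.3$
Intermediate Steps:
$w{\left(X,a \right)} = X^{2} - \frac{2 a}{3}$ ($w{\left(X,a \right)} = X^{2} + \left(-4\right) \frac{1}{6} a = X^{2} - \frac{2 a}{3}$)
$- 26 \left(w{\left(-1,-1 \right)} \left(- \frac{7}{5}\right) + 43\right) = - 26 \left(\left(\left(-1\right)^{2} - - \frac{2}{3}\right) \left(- \frac{7}{5}\right) + 43\right) = - 26 \left(\left(1 + \frac{2}{3}\right) \left(\left(-7\right) \frac{1}{5}\right) + 43\right) = - 26 \left(\frac{5}{3} \left(- \frac{7}{5}\right) + 43\right) = - 26 \left(- \frac{7}{3} + 43\right) = \left(-26\right) \frac{122}{3} = - \frac{3172}{3}$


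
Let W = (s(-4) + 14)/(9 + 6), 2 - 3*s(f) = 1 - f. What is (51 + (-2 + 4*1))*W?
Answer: 689/15 ≈ 45.933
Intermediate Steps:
s(f) = 1/3 + f/3 (s(f) = 2/3 - (1 - f)/3 = 2/3 + (-1/3 + f/3) = 1/3 + f/3)
W = 13/15 (W = ((1/3 + (1/3)*(-4)) + 14)/(9 + 6) = ((1/3 - 4/3) + 14)/15 = (-1 + 14)*(1/15) = 13*(1/15) = 13/15 ≈ 0.86667)
(51 + (-2 + 4*1))*W = (51 + (-2 + 4*1))*(13/15) = (51 + (-2 + 4))*(13/15) = (51 + 2)*(13/15) = 53*(13/15) = 689/15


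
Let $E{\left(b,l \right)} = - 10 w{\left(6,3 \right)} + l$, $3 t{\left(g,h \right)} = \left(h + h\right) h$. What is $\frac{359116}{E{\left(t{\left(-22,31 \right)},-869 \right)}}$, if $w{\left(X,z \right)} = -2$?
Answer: $- \frac{359116}{849} \approx -422.99$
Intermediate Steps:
$t{\left(g,h \right)} = \frac{2 h^{2}}{3}$ ($t{\left(g,h \right)} = \frac{\left(h + h\right) h}{3} = \frac{2 h h}{3} = \frac{2 h^{2}}{3}$)
$E{\left(b,l \right)} = 20 + l$ ($E{\left(b,l \right)} = \left(-10\right) \left(-2\right) + l = 20 + l$)
$\frac{359116}{E{\left(t{\left(-22,31 \right)},-869 \right)}} = \frac{359116}{20 - 869} = \frac{359116}{-849} = 359116 \left(- \frac{1}{849}\right) = - \frac{359116}{849}$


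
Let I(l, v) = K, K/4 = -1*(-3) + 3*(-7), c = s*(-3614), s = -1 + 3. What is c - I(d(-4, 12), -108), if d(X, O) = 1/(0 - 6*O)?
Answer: -7156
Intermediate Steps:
d(X, O) = -1/(6*O) (d(X, O) = 1/(-6*O) = -1/(6*O))
s = 2
c = -7228 (c = 2*(-3614) = -7228)
K = -72 (K = 4*(-1*(-3) + 3*(-7)) = 4*(3 - 21) = 4*(-18) = -72)
I(l, v) = -72
c - I(d(-4, 12), -108) = -7228 - 1*(-72) = -7228 + 72 = -7156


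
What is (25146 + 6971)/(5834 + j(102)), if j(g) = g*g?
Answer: 32117/16238 ≈ 1.9779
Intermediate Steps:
j(g) = g²
(25146 + 6971)/(5834 + j(102)) = (25146 + 6971)/(5834 + 102²) = 32117/(5834 + 10404) = 32117/16238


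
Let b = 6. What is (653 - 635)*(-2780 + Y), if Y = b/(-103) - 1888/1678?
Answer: -4326147468/86417 ≈ -50061.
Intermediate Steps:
Y = -102266/86417 (Y = 6/(-103) - 1888/1678 = 6*(-1/103) - 1888*1/1678 = -6/103 - 944/839 = -102266/86417 ≈ -1.1834)
(653 - 635)*(-2780 + Y) = (653 - 635)*(-2780 - 102266/86417) = 18*(-240341526/86417) = -4326147468/86417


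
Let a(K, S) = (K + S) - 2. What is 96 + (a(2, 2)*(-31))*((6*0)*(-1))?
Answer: 96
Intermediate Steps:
a(K, S) = -2 + K + S
96 + (a(2, 2)*(-31))*((6*0)*(-1)) = 96 + ((-2 + 2 + 2)*(-31))*((6*0)*(-1)) = 96 + (2*(-31))*(0*(-1)) = 96 - 62*0 = 96 + 0 = 96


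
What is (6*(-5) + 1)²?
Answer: 841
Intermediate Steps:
(6*(-5) + 1)² = (-30 + 1)² = (-29)² = 841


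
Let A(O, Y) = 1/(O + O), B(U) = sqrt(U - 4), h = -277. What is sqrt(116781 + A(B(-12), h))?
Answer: sqrt(1868496 - 2*I)/4 ≈ 341.73 - 0.00018289*I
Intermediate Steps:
B(U) = sqrt(-4 + U)
A(O, Y) = 1/(2*O)
sqrt(116781 + A(B(-12), h)) = sqrt(116781 + 1/(2*(sqrt(-4 - 12)))) = sqrt(116781 + 1/(2*(sqrt(-16)))) = sqrt(116781 + 1/(2*((4*I)))) = sqrt(116781 + (-I/4)/2) = sqrt(116781 - I/8)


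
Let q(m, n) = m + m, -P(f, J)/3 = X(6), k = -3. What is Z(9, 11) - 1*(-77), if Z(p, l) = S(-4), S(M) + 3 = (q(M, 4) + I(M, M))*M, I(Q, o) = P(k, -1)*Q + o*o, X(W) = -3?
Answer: 186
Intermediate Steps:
P(f, J) = 9 (P(f, J) = -3*(-3) = 9)
q(m, n) = 2*m
I(Q, o) = o² + 9*Q (I(Q, o) = 9*Q + o*o = 9*Q + o² = o² + 9*Q)
S(M) = -3 + M*(M² + 11*M) (S(M) = -3 + (2*M + (M² + 9*M))*M = -3 + (M² + 11*M)*M = -3 + M*(M² + 11*M))
Z(p, l) = 109 (Z(p, l) = -3 + (-4)³ + 11*(-4)² = -3 - 64 + 11*16 = -3 - 64 + 176 = 109)
Z(9, 11) - 1*(-77) = 109 - 1*(-77) = 109 + 77 = 186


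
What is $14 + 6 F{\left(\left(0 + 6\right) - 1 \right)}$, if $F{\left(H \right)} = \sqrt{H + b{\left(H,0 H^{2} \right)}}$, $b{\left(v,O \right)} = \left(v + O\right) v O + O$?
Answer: $14 + 6 \sqrt{5} \approx 27.416$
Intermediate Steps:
$b{\left(v,O \right)} = O + O v \left(O + v\right)$ ($b{\left(v,O \right)} = \left(O + v\right) v O + O = v \left(O + v\right) O + O = O v \left(O + v\right) + O = O + O v \left(O + v\right)$)
$F{\left(H \right)} = \sqrt{H}$ ($F{\left(H \right)} = \sqrt{H + 0 H^{2} \left(1 + H^{2} + 0 H^{2} H\right)} = \sqrt{H + 0 \left(1 + H^{2} + 0 H\right)} = \sqrt{H + 0 \left(1 + H^{2} + 0\right)} = \sqrt{H + 0 \left(1 + H^{2}\right)} = \sqrt{H + 0} = \sqrt{H}$)
$14 + 6 F{\left(\left(0 + 6\right) - 1 \right)} = 14 + 6 \sqrt{\left(0 + 6\right) - 1} = 14 + 6 \sqrt{6 - 1} = 14 + 6 \sqrt{5}$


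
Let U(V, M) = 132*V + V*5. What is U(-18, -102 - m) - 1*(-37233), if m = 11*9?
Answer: 34767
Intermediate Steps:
m = 99
U(V, M) = 137*V (U(V, M) = 132*V + 5*V = 137*V)
U(-18, -102 - m) - 1*(-37233) = 137*(-18) - 1*(-37233) = -2466 + 37233 = 34767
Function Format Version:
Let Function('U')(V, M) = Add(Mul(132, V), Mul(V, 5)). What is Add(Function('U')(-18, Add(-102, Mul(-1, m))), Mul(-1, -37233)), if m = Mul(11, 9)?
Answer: 34767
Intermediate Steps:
m = 99
Function('U')(V, M) = Mul(137, V) (Function('U')(V, M) = Add(Mul(132, V), Mul(5, V)) = Mul(137, V))
Add(Function('U')(-18, Add(-102, Mul(-1, m))), Mul(-1, -37233)) = Add(Mul(137, -18), Mul(-1, -37233)) = Add(-2466, 37233) = 34767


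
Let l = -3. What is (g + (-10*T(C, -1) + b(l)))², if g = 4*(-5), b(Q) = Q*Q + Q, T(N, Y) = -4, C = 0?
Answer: 676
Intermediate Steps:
b(Q) = Q + Q² (b(Q) = Q² + Q = Q + Q²)
g = -20
(g + (-10*T(C, -1) + b(l)))² = (-20 + (-10*(-4) - 3*(1 - 3)))² = (-20 + (40 - 3*(-2)))² = (-20 + (40 + 6))² = (-20 + 46)² = 26² = 676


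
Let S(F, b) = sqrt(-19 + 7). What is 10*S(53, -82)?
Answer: 20*I*sqrt(3) ≈ 34.641*I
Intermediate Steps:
S(F, b) = 2*I*sqrt(3) (S(F, b) = sqrt(-12) = 2*I*sqrt(3))
10*S(53, -82) = 10*(2*I*sqrt(3)) = 20*I*sqrt(3)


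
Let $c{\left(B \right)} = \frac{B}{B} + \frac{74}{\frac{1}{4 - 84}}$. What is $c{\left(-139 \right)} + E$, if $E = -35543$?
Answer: $-41462$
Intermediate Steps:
$c{\left(B \right)} = -5919$ ($c{\left(B \right)} = 1 + \frac{74}{\frac{1}{-80}} = 1 + \frac{74}{- \frac{1}{80}} = 1 + 74 \left(-80\right) = 1 - 5920 = -5919$)
$c{\left(-139 \right)} + E = -5919 - 35543 = -41462$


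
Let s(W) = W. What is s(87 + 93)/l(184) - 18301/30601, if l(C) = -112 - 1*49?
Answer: -8454641/4926761 ≈ -1.7161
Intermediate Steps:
l(C) = -161 (l(C) = -112 - 49 = -161)
s(87 + 93)/l(184) - 18301/30601 = (87 + 93)/(-161) - 18301/30601 = 180*(-1/161) - 18301*1/30601 = -180/161 - 18301/30601 = -8454641/4926761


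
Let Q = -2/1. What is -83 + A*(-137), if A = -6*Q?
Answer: -1727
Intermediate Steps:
Q = -2 (Q = -2*1 = -2)
A = 12 (A = -6*(-2) = 12)
-83 + A*(-137) = -83 + 12*(-137) = -83 - 1644 = -1727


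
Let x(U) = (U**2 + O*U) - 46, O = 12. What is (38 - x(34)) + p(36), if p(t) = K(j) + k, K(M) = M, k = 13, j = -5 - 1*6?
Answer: -1478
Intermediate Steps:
j = -11 (j = -5 - 6 = -11)
x(U) = -46 + U**2 + 12*U (x(U) = (U**2 + 12*U) - 46 = -46 + U**2 + 12*U)
p(t) = 2 (p(t) = -11 + 13 = 2)
(38 - x(34)) + p(36) = (38 - (-46 + 34**2 + 12*34)) + 2 = (38 - (-46 + 1156 + 408)) + 2 = (38 - 1*1518) + 2 = (38 - 1518) + 2 = -1480 + 2 = -1478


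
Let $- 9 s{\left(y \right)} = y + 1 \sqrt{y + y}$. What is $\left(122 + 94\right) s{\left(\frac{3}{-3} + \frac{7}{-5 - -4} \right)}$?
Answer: $192 - 96 i \approx 192.0 - 96.0 i$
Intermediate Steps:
$s{\left(y \right)} = - \frac{y}{9} - \frac{\sqrt{2} \sqrt{y}}{9}$ ($s{\left(y \right)} = - \frac{y + 1 \sqrt{y + y}}{9} = - \frac{y + 1 \sqrt{2 y}}{9} = - \frac{y + 1 \sqrt{2} \sqrt{y}}{9} = - \frac{y + \sqrt{2} \sqrt{y}}{9} = - \frac{y}{9} - \frac{\sqrt{2} \sqrt{y}}{9}$)
$\left(122 + 94\right) s{\left(\frac{3}{-3} + \frac{7}{-5 - -4} \right)} = \left(122 + 94\right) \left(- \frac{\frac{3}{-3} + \frac{7}{-5 - -4}}{9} - \frac{\sqrt{2} \sqrt{\frac{3}{-3} + \frac{7}{-5 - -4}}}{9}\right) = 216 \left(- \frac{3 \left(- \frac{1}{3}\right) + \frac{7}{-5 + 4}}{9} - \frac{\sqrt{2} \sqrt{3 \left(- \frac{1}{3}\right) + \frac{7}{-5 + 4}}}{9}\right) = 216 \left(- \frac{-1 + \frac{7}{-1}}{9} - \frac{\sqrt{2} \sqrt{-1 + \frac{7}{-1}}}{9}\right) = 216 \left(- \frac{-1 + 7 \left(-1\right)}{9} - \frac{\sqrt{2} \sqrt{-1 + 7 \left(-1\right)}}{9}\right) = 216 \left(- \frac{-1 - 7}{9} - \frac{\sqrt{2} \sqrt{-1 - 7}}{9}\right) = 216 \left(\left(- \frac{1}{9}\right) \left(-8\right) - \frac{\sqrt{2} \sqrt{-8}}{9}\right) = 216 \left(\frac{8}{9} - \frac{\sqrt{2} \cdot 2 i \sqrt{2}}{9}\right) = 216 \left(\frac{8}{9} - \frac{4 i}{9}\right) = 192 - 96 i$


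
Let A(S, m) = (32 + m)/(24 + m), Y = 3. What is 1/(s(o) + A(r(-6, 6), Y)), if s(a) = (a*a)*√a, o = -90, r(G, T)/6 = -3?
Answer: 189/860934420245 - 708588*I*√10/172186884049 ≈ 2.1953e-10 - 1.3013e-5*I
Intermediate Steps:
r(G, T) = -18 (r(G, T) = 6*(-3) = -18)
A(S, m) = (32 + m)/(24 + m)
s(a) = a^(5/2) (s(a) = a²*√a = a^(5/2))
1/(s(o) + A(r(-6, 6), Y)) = 1/((-90)^(5/2) + (32 + 3)/(24 + 3)) = 1/(24300*I*√10 + 35/27) = 1/(35/27 + 24300*I*√10)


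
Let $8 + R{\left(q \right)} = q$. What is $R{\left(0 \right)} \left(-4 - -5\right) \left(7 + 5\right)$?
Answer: $-96$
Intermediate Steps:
$R{\left(q \right)} = -8 + q$
$R{\left(0 \right)} \left(-4 - -5\right) \left(7 + 5\right) = \left(-8 + 0\right) \left(-4 - -5\right) \left(7 + 5\right) = - 8 \left(-4 + 5\right) 12 = \left(-8\right) 1 \cdot 12 = \left(-8\right) 12 = -96$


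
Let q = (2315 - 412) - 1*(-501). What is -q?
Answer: -2404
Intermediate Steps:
q = 2404 (q = 1903 + 501 = 2404)
-q = -1*2404 = -2404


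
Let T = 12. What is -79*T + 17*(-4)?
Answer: -1016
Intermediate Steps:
-79*T + 17*(-4) = -79*12 + 17*(-4) = -948 - 68 = -1016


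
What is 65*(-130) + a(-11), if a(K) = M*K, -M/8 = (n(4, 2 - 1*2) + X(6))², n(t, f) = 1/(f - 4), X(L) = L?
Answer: -11081/2 ≈ -5540.5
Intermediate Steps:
n(t, f) = 1/(-4 + f)
M = -529/2 (M = -8*(1/(-4 + (2 - 1*2)) + 6)² = -8*(1/(-4 + (2 - 2)) + 6)² = -8*(1/(-4 + 0) + 6)² = -8*(1/(-4) + 6)² = -8*(-¼ + 6)² = -8*(23/4)² = -8*529/16 = -529/2 ≈ -264.50)
a(K) = -529*K/2
65*(-130) + a(-11) = 65*(-130) - 529/2*(-11) = -8450 + 5819/2 = -11081/2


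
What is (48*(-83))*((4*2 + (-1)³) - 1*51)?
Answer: 175296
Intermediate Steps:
(48*(-83))*((4*2 + (-1)³) - 1*51) = -3984*((8 - 1) - 51) = -3984*(7 - 51) = -3984*(-44) = 175296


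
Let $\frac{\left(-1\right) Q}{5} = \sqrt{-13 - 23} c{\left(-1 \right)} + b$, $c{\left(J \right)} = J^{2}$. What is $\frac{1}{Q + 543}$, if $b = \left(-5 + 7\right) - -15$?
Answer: $\frac{229}{105332} + \frac{15 i}{105332} \approx 0.0021741 + 0.00014241 i$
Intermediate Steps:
$b = 17$ ($b = 2 + 15 = 17$)
$Q = -85 - 30 i$ ($Q = - 5 \left(\sqrt{-13 - 23} \left(-1\right)^{2} + 17\right) = - 5 \left(\sqrt{-36} \cdot 1 + 17\right) = - 5 \left(6 i 1 + 17\right) = - 5 \left(6 i + 17\right) = - 5 \left(17 + 6 i\right) = -85 - 30 i \approx -85.0 - 30.0 i$)
$\frac{1}{Q + 543} = \frac{1}{\left(-85 - 30 i\right) + 543} = \frac{1}{458 - 30 i} = \frac{458 + 30 i}{210664}$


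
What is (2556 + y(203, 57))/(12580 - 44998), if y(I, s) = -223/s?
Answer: -145469/1847826 ≈ -0.078724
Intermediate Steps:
(2556 + y(203, 57))/(12580 - 44998) = (2556 - 223/57)/(12580 - 44998) = (2556 - 223*1/57)/(-32418) = (2556 - 223/57)*(-1/32418) = (145469/57)*(-1/32418) = -145469/1847826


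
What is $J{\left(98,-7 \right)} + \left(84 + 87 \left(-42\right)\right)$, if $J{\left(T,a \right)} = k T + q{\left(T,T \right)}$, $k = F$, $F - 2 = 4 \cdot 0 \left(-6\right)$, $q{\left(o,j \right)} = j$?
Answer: $-3276$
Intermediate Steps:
$F = 2$ ($F = 2 + 4 \cdot 0 \left(-6\right) = 2 + 0 \left(-6\right) = 2 + 0 = 2$)
$k = 2$
$J{\left(T,a \right)} = 3 T$ ($J{\left(T,a \right)} = 2 T + T = 3 T$)
$J{\left(98,-7 \right)} + \left(84 + 87 \left(-42\right)\right) = 3 \cdot 98 + \left(84 + 87 \left(-42\right)\right) = 294 + \left(84 - 3654\right) = 294 - 3570 = -3276$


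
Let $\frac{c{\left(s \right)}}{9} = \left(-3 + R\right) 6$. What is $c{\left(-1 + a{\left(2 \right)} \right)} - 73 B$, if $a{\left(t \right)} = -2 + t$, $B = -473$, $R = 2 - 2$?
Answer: $34367$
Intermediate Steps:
$R = 0$
$c{\left(s \right)} = -162$ ($c{\left(s \right)} = 9 \left(-3 + 0\right) 6 = 9 \left(\left(-3\right) 6\right) = 9 \left(-18\right) = -162$)
$c{\left(-1 + a{\left(2 \right)} \right)} - 73 B = -162 - -34529 = -162 + 34529 = 34367$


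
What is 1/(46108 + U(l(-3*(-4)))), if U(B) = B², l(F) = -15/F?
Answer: 16/737753 ≈ 2.1687e-5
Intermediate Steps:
1/(46108 + U(l(-3*(-4)))) = 1/(46108 + (-15/((-3*(-4))))²) = 1/(46108 + (-15/12)²) = 1/(46108 + (-15*1/12)²) = 1/(46108 + (-5/4)²) = 1/(46108 + 25/16) = 1/(737753/16) = 16/737753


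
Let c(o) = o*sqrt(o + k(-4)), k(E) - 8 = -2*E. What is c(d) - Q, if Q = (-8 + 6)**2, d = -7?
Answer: -25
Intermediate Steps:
k(E) = 8 - 2*E
c(o) = o*sqrt(16 + o) (c(o) = o*sqrt(o + (8 - 2*(-4))) = o*sqrt(o + (8 + 8)) = o*sqrt(o + 16) = o*sqrt(16 + o))
Q = 4 (Q = (-2)**2 = 4)
c(d) - Q = -7*sqrt(16 - 7) - 1*4 = -7*sqrt(9) - 4 = -7*3 - 4 = -21 - 4 = -25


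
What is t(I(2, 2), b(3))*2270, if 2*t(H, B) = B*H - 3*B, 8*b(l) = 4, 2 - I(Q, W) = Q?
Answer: -3405/2 ≈ -1702.5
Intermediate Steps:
I(Q, W) = 2 - Q
b(l) = 1/2 (b(l) = (1/8)*4 = 1/2)
t(H, B) = -3*B/2 + B*H/2 (t(H, B) = (B*H - 3*B)/2 = (-3*B + B*H)/2 = -3*B/2 + B*H/2)
t(I(2, 2), b(3))*2270 = ((1/2)*(1/2)*(-3 + (2 - 1*2)))*2270 = ((1/2)*(1/2)*(-3 + (2 - 2)))*2270 = ((1/2)*(1/2)*(-3 + 0))*2270 = ((1/2)*(1/2)*(-3))*2270 = -3/4*2270 = -3405/2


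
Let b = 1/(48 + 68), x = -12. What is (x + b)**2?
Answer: 1934881/13456 ≈ 143.79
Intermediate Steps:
b = 1/116 ≈ 0.0086207
(x + b)**2 = (-12 + 1/116)**2 = (-1391/116)**2 = 1934881/13456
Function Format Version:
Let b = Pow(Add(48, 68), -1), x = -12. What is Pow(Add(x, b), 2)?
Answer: Rational(1934881, 13456) ≈ 143.79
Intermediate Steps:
b = Rational(1, 116) (b = Pow(116, -1) = Rational(1, 116) ≈ 0.0086207)
Pow(Add(x, b), 2) = Pow(Add(-12, Rational(1, 116)), 2) = Pow(Rational(-1391, 116), 2) = Rational(1934881, 13456)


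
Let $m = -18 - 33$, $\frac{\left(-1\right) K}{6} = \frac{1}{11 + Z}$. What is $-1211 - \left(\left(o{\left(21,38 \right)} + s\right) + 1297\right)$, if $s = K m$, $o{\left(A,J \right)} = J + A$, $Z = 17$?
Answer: $- \frac{36091}{14} \approx -2577.9$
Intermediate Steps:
$K = - \frac{3}{14}$ ($K = - \frac{6}{11 + 17} = - \frac{6}{28} = \left(-6\right) \frac{1}{28} = - \frac{3}{14} \approx -0.21429$)
$o{\left(A,J \right)} = A + J$
$m = -51$ ($m = -18 - 33 = -51$)
$s = \frac{153}{14}$ ($s = \left(- \frac{3}{14}\right) \left(-51\right) = \frac{153}{14} \approx 10.929$)
$-1211 - \left(\left(o{\left(21,38 \right)} + s\right) + 1297\right) = -1211 - \left(\left(\left(21 + 38\right) + \frac{153}{14}\right) + 1297\right) = -1211 - \left(\left(59 + \frac{153}{14}\right) + 1297\right) = -1211 - \left(\frac{979}{14} + 1297\right) = -1211 - \frac{19137}{14} = - \frac{36091}{14}$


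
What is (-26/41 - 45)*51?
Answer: -95421/41 ≈ -2327.3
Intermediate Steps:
(-26/41 - 45)*51 = -1871/41*51 = -95421/41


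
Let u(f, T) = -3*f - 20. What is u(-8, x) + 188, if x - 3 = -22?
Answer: 192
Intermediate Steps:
x = -19 (x = 3 - 22 = -19)
u(f, T) = -20 - 3*f
u(-8, x) + 188 = (-20 - 3*(-8)) + 188 = (-20 + 24) + 188 = 4 + 188 = 192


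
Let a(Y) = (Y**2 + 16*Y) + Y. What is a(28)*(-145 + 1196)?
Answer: 1324260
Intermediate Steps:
a(Y) = Y**2 + 17*Y
a(28)*(-145 + 1196) = (28*(17 + 28))*(-145 + 1196) = (28*45)*1051 = 1260*1051 = 1324260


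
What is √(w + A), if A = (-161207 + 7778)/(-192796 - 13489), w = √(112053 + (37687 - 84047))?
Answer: √(31650101265 + 42553501225*√65693)/206285 ≈ 16.033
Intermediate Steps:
w = √65693 (w = √(112053 - 46360) = √65693 ≈ 256.31)
A = 153429/206285 (A = -153429/(-206285) = -153429*(-1/206285) = 153429/206285 ≈ 0.74377)
√(w + A) = √(√65693 + 153429/206285) = √(153429/206285 + √65693)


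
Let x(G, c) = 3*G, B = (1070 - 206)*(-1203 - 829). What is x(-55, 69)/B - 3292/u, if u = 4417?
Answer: -1926288137/2584899072 ≈ -0.74521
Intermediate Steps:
B = -1755648 (B = 864*(-2032) = -1755648)
x(-55, 69)/B - 3292/u = (3*(-55))/(-1755648) - 3292/4417 = -165*(-1/1755648) - 3292*1/4417 = 55/585216 - 3292/4417 = -1926288137/2584899072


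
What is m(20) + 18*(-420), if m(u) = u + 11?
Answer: -7529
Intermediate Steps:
m(u) = 11 + u
m(20) + 18*(-420) = (11 + 20) + 18*(-420) = 31 - 7560 = -7529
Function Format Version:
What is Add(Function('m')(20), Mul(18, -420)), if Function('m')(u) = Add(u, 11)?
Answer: -7529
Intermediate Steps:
Function('m')(u) = Add(11, u)
Add(Function('m')(20), Mul(18, -420)) = Add(Add(11, 20), Mul(18, -420)) = Add(31, -7560) = -7529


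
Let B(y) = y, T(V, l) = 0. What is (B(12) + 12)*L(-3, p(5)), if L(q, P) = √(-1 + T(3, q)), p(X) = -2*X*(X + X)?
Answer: 24*I ≈ 24.0*I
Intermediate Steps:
p(X) = -4*X² (p(X) = -2*X*2*X = -4*X²)
L(q, P) = I (L(q, P) = √(-1 + 0) = √(-1) = I)
(B(12) + 12)*L(-3, p(5)) = (12 + 12)*I = 24*I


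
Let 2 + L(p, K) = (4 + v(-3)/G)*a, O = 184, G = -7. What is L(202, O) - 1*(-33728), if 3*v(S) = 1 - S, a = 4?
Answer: 708566/21 ≈ 33741.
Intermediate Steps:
v(S) = ⅓ - S/3 (v(S) = (1 - S)/3 = ⅓ - S/3)
L(p, K) = 278/21 (L(p, K) = -2 + (4 + (⅓ - ⅓*(-3))/(-7))*4 = -2 + (4 + (⅓ + 1)*(-⅐))*4 = -2 + (4 + (4/3)*(-⅐))*4 = -2 + (4 - 4/21)*4 = -2 + (80/21)*4 = -2 + 320/21 = 278/21)
L(202, O) - 1*(-33728) = 278/21 - 1*(-33728) = 278/21 + 33728 = 708566/21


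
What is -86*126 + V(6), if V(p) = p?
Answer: -10830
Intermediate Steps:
-86*126 + V(6) = -86*126 + 6 = -10836 + 6 = -10830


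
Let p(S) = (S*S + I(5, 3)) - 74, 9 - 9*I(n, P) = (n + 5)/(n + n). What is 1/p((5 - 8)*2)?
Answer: -9/334 ≈ -0.026946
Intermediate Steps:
I(n, P) = 1 - (5 + n)/(18*n) (I(n, P) = 1 - (n + 5)/(9*(n + n)) = 1 - (5 + n)/(9*(2*n)) = 1 - (5 + n)*1/(2*n)/9 = 1 - (5 + n)/(18*n))
p(S) = -658/9 + S**2 (p(S) = (S*S + (1/18)*(-5 + 17*5)/5) - 74 = (S**2 + (1/18)*(1/5)*(-5 + 85)) - 74 = (S**2 + (1/18)*(1/5)*80) - 74 = (S**2 + 8/9) - 74 = (8/9 + S**2) - 74 = -658/9 + S**2)
1/p((5 - 8)*2) = 1/(-658/9 + ((5 - 8)*2)**2) = 1/(-658/9 + (-3*2)**2) = 1/(-658/9 + (-6)**2) = 1/(-658/9 + 36) = 1/(-334/9) = -9/334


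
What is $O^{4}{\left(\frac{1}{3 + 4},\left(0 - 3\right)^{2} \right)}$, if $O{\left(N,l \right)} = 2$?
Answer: $16$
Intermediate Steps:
$O^{4}{\left(\frac{1}{3 + 4},\left(0 - 3\right)^{2} \right)} = 2^{4} = 16$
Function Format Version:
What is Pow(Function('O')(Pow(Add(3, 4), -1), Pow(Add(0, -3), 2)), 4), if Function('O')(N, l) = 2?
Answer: 16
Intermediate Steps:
Pow(Function('O')(Pow(Add(3, 4), -1), Pow(Add(0, -3), 2)), 4) = Pow(2, 4) = 16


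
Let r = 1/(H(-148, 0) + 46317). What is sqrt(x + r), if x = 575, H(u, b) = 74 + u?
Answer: 3*sqrt(136620966602)/46243 ≈ 23.979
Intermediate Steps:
r = 1/46243 (r = 1/((74 - 148) + 46317) = 1/(-74 + 46317) = 1/46243 ≈ 2.1625e-5)
sqrt(x + r) = sqrt(575 + 1/46243) = sqrt(26589726/46243) = 3*sqrt(136620966602)/46243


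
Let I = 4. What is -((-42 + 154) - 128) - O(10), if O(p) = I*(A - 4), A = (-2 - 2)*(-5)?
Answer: -48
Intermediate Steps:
A = 20 (A = -4*(-5) = 20)
O(p) = 64 (O(p) = 4*(20 - 4) = 4*16 = 64)
-((-42 + 154) - 128) - O(10) = -((-42 + 154) - 128) - 1*64 = -(112 - 128) - 64 = -1*(-16) - 64 = 16 - 64 = -48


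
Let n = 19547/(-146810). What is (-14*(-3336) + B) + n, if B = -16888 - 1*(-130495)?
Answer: 23535238363/146810 ≈ 1.6031e+5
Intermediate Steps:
n = -19547/146810 (n = 19547*(-1/146810) = -19547/146810 ≈ -0.13314)
B = 113607 (B = -16888 + 130495 = 113607)
(-14*(-3336) + B) + n = (-14*(-3336) + 113607) - 19547/146810 = (46704 + 113607) - 19547/146810 = 160311 - 19547/146810 = 23535238363/146810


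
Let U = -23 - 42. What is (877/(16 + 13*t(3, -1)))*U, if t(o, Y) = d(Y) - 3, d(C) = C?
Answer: 57005/36 ≈ 1583.5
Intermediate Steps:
U = -65
t(o, Y) = -3 + Y (t(o, Y) = Y - 3 = -3 + Y)
(877/(16 + 13*t(3, -1)))*U = (877/(16 + 13*(-3 - 1)))*(-65) = (877/(16 + 13*(-4)))*(-65) = (877/(16 - 52))*(-65) = (877/(-36))*(-65) = (877*(-1/36))*(-65) = -877/36*(-65) = 57005/36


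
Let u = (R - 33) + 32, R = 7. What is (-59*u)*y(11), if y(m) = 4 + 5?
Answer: -3186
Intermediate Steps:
y(m) = 9
u = 6 (u = (7 - 33) + 32 = -26 + 32 = 6)
(-59*u)*y(11) = -59*6*9 = -354*9 = -3186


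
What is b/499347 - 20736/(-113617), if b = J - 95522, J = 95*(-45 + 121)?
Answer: 107283686/18911436033 ≈ 0.0056730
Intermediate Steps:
J = 7220 (J = 95*76 = 7220)
b = -88302 (b = 7220 - 95522 = -88302)
b/499347 - 20736/(-113617) = -88302/499347 - 20736/(-113617) = -88302*1/499347 - 20736*(-1/113617) = -29434/166449 + 20736/113617 = 107283686/18911436033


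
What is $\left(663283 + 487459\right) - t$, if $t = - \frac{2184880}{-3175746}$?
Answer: $\frac{1827231059326}{1587873} \approx 1.1507 \cdot 10^{6}$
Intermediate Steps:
$t = \frac{1092440}{1587873}$ ($t = \left(-2184880\right) \left(- \frac{1}{3175746}\right) = \frac{1092440}{1587873} \approx 0.68799$)
$\left(663283 + 487459\right) - t = \left(663283 + 487459\right) - \frac{1092440}{1587873} = 1150742 - \frac{1092440}{1587873} = \frac{1827231059326}{1587873}$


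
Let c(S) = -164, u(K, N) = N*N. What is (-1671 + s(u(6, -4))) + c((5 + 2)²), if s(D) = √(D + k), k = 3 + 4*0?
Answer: -1835 + √19 ≈ -1830.6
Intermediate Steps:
u(K, N) = N²
k = 3 (k = 3 + 0 = 3)
s(D) = √(3 + D) (s(D) = √(D + 3) = √(3 + D))
(-1671 + s(u(6, -4))) + c((5 + 2)²) = (-1671 + √(3 + (-4)²)) - 164 = (-1671 + √(3 + 16)) - 164 = (-1671 + √19) - 164 = -1835 + √19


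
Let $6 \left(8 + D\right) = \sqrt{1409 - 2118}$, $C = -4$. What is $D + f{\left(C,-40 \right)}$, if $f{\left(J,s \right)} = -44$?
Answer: $-52 + \frac{i \sqrt{709}}{6} \approx -52.0 + 4.4378 i$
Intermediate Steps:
$D = -8 + \frac{i \sqrt{709}}{6}$ ($D = -8 + \frac{\sqrt{1409 - 2118}}{6} = -8 + \frac{\sqrt{-709}}{6} = -8 + \frac{i \sqrt{709}}{6} \approx -8.0 + 4.4378 i$)
$D + f{\left(C,-40 \right)} = \left(-8 + \frac{i \sqrt{709}}{6}\right) - 44 = -52 + \frac{i \sqrt{709}}{6}$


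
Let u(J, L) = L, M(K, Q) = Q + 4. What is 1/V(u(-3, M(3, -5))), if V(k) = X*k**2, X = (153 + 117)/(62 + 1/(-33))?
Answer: 409/1782 ≈ 0.22952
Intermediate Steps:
M(K, Q) = 4 + Q
X = 1782/409 (X = 270/(62 - 1/33) = 270/(2045/33) = 270*(33/2045) = 1782/409 ≈ 4.3570)
V(k) = 1782*k**2/409
1/V(u(-3, M(3, -5))) = 1/(1782*(4 - 5)**2/409) = 1/((1782/409)*(-1)**2) = 1/((1782/409)*1) = 1/(1782/409) = 409/1782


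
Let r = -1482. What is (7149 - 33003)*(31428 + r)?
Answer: -774223884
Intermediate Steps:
(7149 - 33003)*(31428 + r) = (7149 - 33003)*(31428 - 1482) = -25854*29946 = -774223884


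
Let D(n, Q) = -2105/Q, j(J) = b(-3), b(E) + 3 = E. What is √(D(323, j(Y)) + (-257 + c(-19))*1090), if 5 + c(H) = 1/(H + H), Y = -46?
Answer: I*√3707211030/114 ≈ 534.1*I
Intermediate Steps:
b(E) = -3 + E
j(J) = -6 (j(J) = -3 - 3 = -6)
c(H) = -5 + 1/(2*H) (c(H) = -5 + 1/(H + H) = -5 + 1/(2*H))
√(D(323, j(Y)) + (-257 + c(-19))*1090) = √(-2105/(-6) + (-257 + (-5 + (½)/(-19)))*1090) = √(-2105*(-⅙) + (-257 + (-5 + (½)*(-1/19)))*1090) = √(2105/6 + (-257 + (-5 - 1/38))*1090) = √(2105/6 + (-257 - 191/38)*1090) = √(2105/6 - 9957/38*1090) = √(2105/6 - 5426565/19) = √(-32519395/114) = I*√3707211030/114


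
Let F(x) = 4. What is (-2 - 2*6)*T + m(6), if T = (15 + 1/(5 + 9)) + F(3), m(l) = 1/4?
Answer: -1067/4 ≈ -266.75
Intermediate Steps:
m(l) = ¼
T = 267/14 (T = (15 + 1/(5 + 9)) + 4 = (15 + 1/14) + 4 = 211/14 + 4 = 267/14 ≈ 19.071)
(-2 - 2*6)*T + m(6) = (-2 - 2*6)*(267/14) + ¼ = (-2 - 12)*(267/14) + ¼ = -14*267/14 + ¼ = -267 + ¼ = -1067/4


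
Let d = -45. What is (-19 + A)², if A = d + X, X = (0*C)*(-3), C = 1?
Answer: 4096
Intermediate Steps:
X = 0 (X = (0*1)*(-3) = 0*(-3) = 0)
A = -45 (A = -45 + 0 = -45)
(-19 + A)² = (-19 - 45)² = (-64)² = 4096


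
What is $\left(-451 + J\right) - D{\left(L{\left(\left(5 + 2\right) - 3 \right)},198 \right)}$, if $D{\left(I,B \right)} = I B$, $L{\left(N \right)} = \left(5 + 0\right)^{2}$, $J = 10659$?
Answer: $5258$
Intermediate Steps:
$L{\left(N \right)} = 25$ ($L{\left(N \right)} = 5^{2} = 25$)
$D{\left(I,B \right)} = B I$
$\left(-451 + J\right) - D{\left(L{\left(\left(5 + 2\right) - 3 \right)},198 \right)} = \left(-451 + 10659\right) - 198 \cdot 25 = 10208 - 4950 = 5258$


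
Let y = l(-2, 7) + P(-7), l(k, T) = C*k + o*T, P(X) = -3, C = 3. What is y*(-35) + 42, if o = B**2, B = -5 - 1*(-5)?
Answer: 357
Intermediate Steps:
B = 0 (B = -5 + 5 = 0)
o = 0 (o = 0**2 = 0)
l(k, T) = 3*k (l(k, T) = 3*k + 0*T = 3*k + 0 = 3*k)
y = -9 (y = 3*(-2) - 3 = -6 - 3 = -9)
y*(-35) + 42 = -9*(-35) + 42 = 315 + 42 = 357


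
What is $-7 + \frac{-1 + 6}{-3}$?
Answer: $- \frac{26}{3} \approx -8.6667$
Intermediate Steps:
$-7 + \frac{-1 + 6}{-3} = -7 + 5 \left(- \frac{1}{3}\right) = -7 - \frac{5}{3} = - \frac{26}{3}$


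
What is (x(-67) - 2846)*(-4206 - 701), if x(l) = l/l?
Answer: 13960415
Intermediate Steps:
x(l) = 1
(x(-67) - 2846)*(-4206 - 701) = (1 - 2846)*(-4206 - 701) = -2845*(-4907) = 13960415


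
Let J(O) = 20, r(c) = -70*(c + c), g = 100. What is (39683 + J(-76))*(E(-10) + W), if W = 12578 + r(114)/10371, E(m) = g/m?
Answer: 1724787889968/3457 ≈ 4.9893e+8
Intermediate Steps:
E(m) = 100/m
r(c) = -140*c
W = 43476826/3457 (W = 12578 - 140*114/10371 = 12578 - 15960*1/10371 = 12578 - 5320/3457 = 43476826/3457 ≈ 12576.)
(39683 + J(-76))*(E(-10) + W) = (39683 + 20)*(100/(-10) + 43476826/3457) = 39703*(100*(-1/10) + 43476826/3457) = 39703*(-10 + 43476826/3457) = 39703*(43442256/3457) = 1724787889968/3457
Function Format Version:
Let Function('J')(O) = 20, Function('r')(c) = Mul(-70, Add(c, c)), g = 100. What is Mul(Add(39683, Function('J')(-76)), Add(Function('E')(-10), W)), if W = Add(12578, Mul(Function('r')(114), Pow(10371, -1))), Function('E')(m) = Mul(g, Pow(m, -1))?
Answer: Rational(1724787889968, 3457) ≈ 4.9893e+8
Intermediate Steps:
Function('E')(m) = Mul(100, Pow(m, -1))
Function('r')(c) = Mul(-140, c) (Function('r')(c) = Mul(-70, Mul(2, c)) = Mul(-140, c))
W = Rational(43476826, 3457) (W = Add(12578, Mul(Mul(-140, 114), Pow(10371, -1))) = Add(12578, Mul(-15960, Rational(1, 10371))) = Add(12578, Rational(-5320, 3457)) = Rational(43476826, 3457) ≈ 12576.)
Mul(Add(39683, Function('J')(-76)), Add(Function('E')(-10), W)) = Mul(Add(39683, 20), Add(Mul(100, Pow(-10, -1)), Rational(43476826, 3457))) = Mul(39703, Add(Mul(100, Rational(-1, 10)), Rational(43476826, 3457))) = Mul(39703, Add(-10, Rational(43476826, 3457))) = Mul(39703, Rational(43442256, 3457)) = Rational(1724787889968, 3457)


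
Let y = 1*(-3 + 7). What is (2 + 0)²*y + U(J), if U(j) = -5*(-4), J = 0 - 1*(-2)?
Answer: 36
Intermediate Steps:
J = 2 (J = 0 + 2 = 2)
y = 4 (y = 1*4 = 4)
U(j) = 20
(2 + 0)²*y + U(J) = (2 + 0)²*4 + 20 = 2²*4 + 20 = 4*4 + 20 = 16 + 20 = 36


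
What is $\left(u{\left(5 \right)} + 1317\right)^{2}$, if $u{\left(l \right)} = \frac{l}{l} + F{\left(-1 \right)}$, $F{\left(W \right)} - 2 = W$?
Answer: $1739761$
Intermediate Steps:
$F{\left(W \right)} = 2 + W$
$u{\left(l \right)} = 2$ ($u{\left(l \right)} = \frac{l}{l} + \left(2 - 1\right) = 1 + 1 = 2$)
$\left(u{\left(5 \right)} + 1317\right)^{2} = \left(2 + 1317\right)^{2} = 1319^{2} = 1739761$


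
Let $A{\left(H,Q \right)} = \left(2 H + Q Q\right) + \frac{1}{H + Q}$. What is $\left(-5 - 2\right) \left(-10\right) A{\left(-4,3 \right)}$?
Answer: $0$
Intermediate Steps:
$A{\left(H,Q \right)} = Q^{2} + \frac{1}{H + Q} + 2 H$ ($A{\left(H,Q \right)} = \left(2 H + Q^{2}\right) + \frac{1}{H + Q} = \left(Q^{2} + 2 H\right) + \frac{1}{H + Q} = Q^{2} + \frac{1}{H + Q} + 2 H$)
$\left(-5 - 2\right) \left(-10\right) A{\left(-4,3 \right)} = \left(-5 - 2\right) \left(-10\right) \frac{1 + 3^{3} + 2 \left(-4\right)^{2} - 4 \cdot 3^{2} + 2 \left(-4\right) 3}{-4 + 3} = \left(-7\right) \left(-10\right) \frac{1 + 27 + 2 \cdot 16 - 36 - 24}{-1} = 70 \left(- (1 + 27 + 32 - 36 - 24)\right) = 70 \left(\left(-1\right) 0\right) = 70 \cdot 0 = 0$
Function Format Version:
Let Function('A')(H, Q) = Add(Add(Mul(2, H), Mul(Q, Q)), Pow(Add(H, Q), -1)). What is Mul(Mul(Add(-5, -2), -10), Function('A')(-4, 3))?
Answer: 0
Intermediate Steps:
Function('A')(H, Q) = Add(Pow(Q, 2), Pow(Add(H, Q), -1), Mul(2, H)) (Function('A')(H, Q) = Add(Add(Mul(2, H), Pow(Q, 2)), Pow(Add(H, Q), -1)) = Add(Add(Pow(Q, 2), Mul(2, H)), Pow(Add(H, Q), -1)) = Add(Pow(Q, 2), Pow(Add(H, Q), -1), Mul(2, H)))
Mul(Mul(Add(-5, -2), -10), Function('A')(-4, 3)) = Mul(Mul(Add(-5, -2), -10), Mul(Pow(Add(-4, 3), -1), Add(1, Pow(3, 3), Mul(2, Pow(-4, 2)), Mul(-4, Pow(3, 2)), Mul(2, -4, 3)))) = Mul(Mul(-7, -10), Mul(Pow(-1, -1), Add(1, 27, Mul(2, 16), Mul(-4, 9), -24))) = Mul(70, Mul(-1, Add(1, 27, 32, -36, -24))) = Mul(70, Mul(-1, 0)) = Mul(70, 0) = 0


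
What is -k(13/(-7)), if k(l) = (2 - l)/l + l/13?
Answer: 202/91 ≈ 2.2198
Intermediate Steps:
k(l) = l/13 + (2 - l)/l (k(l) = (2 - l)/l + l*(1/13) = (2 - l)/l + l/13 = l/13 + (2 - l)/l)
-k(13/(-7)) = -(-1 + 2/((13/(-7))) + (13/(-7))/13) = -(-1 + 2/((13*(-1/7))) + (13*(-1/7))/13) = -(-1 + 2/(-13/7) + (1/13)*(-13/7)) = -(-1 + 2*(-7/13) - 1/7) = -(-1 - 14/13 - 1/7) = -1*(-202/91) = 202/91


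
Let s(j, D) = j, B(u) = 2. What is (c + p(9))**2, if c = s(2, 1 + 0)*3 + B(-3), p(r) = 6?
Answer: 196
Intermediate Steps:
c = 8 (c = 2*3 + 2 = 6 + 2 = 8)
(c + p(9))**2 = (8 + 6)**2 = 14**2 = 196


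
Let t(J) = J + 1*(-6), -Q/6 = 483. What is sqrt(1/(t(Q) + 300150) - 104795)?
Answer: I*sqrt(9259181561056974)/297246 ≈ 323.72*I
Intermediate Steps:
Q = -2898 (Q = -6*483 = -2898)
t(J) = -6 + J (t(J) = J - 6 = -6 + J)
sqrt(1/(t(Q) + 300150) - 104795) = sqrt(1/((-6 - 2898) + 300150) - 104795) = sqrt(1/(-2904 + 300150) - 104795) = sqrt(1/297246 - 104795) = sqrt(-31149894569/297246) = I*sqrt(9259181561056974)/297246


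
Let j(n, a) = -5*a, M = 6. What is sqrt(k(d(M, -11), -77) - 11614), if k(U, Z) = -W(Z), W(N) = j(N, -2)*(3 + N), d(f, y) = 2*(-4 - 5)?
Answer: I*sqrt(10874) ≈ 104.28*I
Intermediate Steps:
d(f, y) = -18 (d(f, y) = 2*(-9) = -18)
W(N) = 30 + 10*N (W(N) = (-5*(-2))*(3 + N) = 10*(3 + N) = 30 + 10*N)
k(U, Z) = -30 - 10*Z (k(U, Z) = -(30 + 10*Z) = -30 - 10*Z)
sqrt(k(d(M, -11), -77) - 11614) = sqrt((-30 - 10*(-77)) - 11614) = sqrt((-30 + 770) - 11614) = sqrt(740 - 11614) = sqrt(-10874) = I*sqrt(10874)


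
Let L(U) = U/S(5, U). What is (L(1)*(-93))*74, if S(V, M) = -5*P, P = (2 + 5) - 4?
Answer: 2294/5 ≈ 458.80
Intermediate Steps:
P = 3 (P = 7 - 4 = 3)
S(V, M) = -15 (S(V, M) = -5*3 = -15)
L(U) = -U/15 (L(U) = U/(-15) = U*(-1/15) = -U/15)
(L(1)*(-93))*74 = (-1/15*1*(-93))*74 = -1/15*(-93)*74 = (31/5)*74 = 2294/5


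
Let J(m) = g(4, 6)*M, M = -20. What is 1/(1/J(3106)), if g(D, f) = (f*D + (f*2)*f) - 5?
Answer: -1820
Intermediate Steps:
g(D, f) = -5 + 2*f² + D*f (g(D, f) = (D*f + (2*f)*f) - 5 = (D*f + 2*f²) - 5 = (2*f² + D*f) - 5 = -5 + 2*f² + D*f)
J(m) = -1820 (J(m) = (-5 + 2*6² + 4*6)*(-20) = (-5 + 2*36 + 24)*(-20) = (-5 + 72 + 24)*(-20) = 91*(-20) = -1820)
1/(1/J(3106)) = 1/(1/(-1820)) = 1/(-1/1820) = -1820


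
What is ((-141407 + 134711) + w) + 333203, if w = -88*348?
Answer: 295883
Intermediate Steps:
w = -30624
((-141407 + 134711) + w) + 333203 = ((-141407 + 134711) - 30624) + 333203 = (-6696 - 30624) + 333203 = -37320 + 333203 = 295883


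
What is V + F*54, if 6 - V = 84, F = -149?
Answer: -8124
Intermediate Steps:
V = -78 (V = 6 - 1*84 = 6 - 84 = -78)
V + F*54 = -78 - 149*54 = -78 - 8046 = -8124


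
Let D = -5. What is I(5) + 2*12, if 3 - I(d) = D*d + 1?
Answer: 51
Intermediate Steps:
I(d) = 2 + 5*d (I(d) = 3 - (-5*d + 1) = 3 - (1 - 5*d) = 3 + (-1 + 5*d) = 2 + 5*d)
I(5) + 2*12 = (2 + 5*5) + 2*12 = (2 + 25) + 24 = 27 + 24 = 51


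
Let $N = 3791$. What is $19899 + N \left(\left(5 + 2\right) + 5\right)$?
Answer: $65391$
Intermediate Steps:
$19899 + N \left(\left(5 + 2\right) + 5\right) = 19899 + 3791 \left(\left(5 + 2\right) + 5\right) = 19899 + 3791 \left(7 + 5\right) = 19899 + 3791 \cdot 12 = 19899 + 45492 = 65391$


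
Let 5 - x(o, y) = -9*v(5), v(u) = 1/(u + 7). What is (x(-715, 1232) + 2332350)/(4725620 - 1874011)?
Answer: 9329423/11406436 ≈ 0.81791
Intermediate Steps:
v(u) = 1/(7 + u)
x(o, y) = 23/4 (x(o, y) = 5 - (-9)/(7 + 5) = 5 - (-9)/12 = 5 - 1*(-3/4) = 5 + 3/4 = 23/4)
(x(-715, 1232) + 2332350)/(4725620 - 1874011) = (23/4 + 2332350)/(4725620 - 1874011) = (9329423/4)/2851609 = (9329423/4)*(1/2851609) = 9329423/11406436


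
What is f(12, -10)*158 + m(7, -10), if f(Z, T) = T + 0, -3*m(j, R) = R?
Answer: -4730/3 ≈ -1576.7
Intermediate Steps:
m(j, R) = -R/3
f(Z, T) = T
f(12, -10)*158 + m(7, -10) = -10*158 - ⅓*(-10) = -1580 + 10/3 = -4730/3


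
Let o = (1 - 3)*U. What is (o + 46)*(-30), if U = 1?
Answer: -1320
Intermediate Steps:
o = -2 (o = (1 - 3)*1 = -2*1 = -2)
(o + 46)*(-30) = (-2 + 46)*(-30) = 44*(-30) = -1320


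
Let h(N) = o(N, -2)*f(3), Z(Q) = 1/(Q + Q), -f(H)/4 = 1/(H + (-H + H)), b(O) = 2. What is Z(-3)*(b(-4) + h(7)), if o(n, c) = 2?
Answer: ⅑ ≈ 0.11111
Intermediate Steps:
f(H) = -4/H (f(H) = -4/(H + (-H + H)) = -4/(H + 0) = -4/H)
Z(Q) = 1/(2*Q)
h(N) = -8/3 (h(N) = 2*(-4/3) = -8/3)
Z(-3)*(b(-4) + h(7)) = ((½)/(-3))*(2 - 8/3) = ((½)*(-⅓))*(-⅔) = -⅙*(-⅔) = ⅑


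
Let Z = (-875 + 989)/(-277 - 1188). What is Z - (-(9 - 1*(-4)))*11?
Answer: 209381/1465 ≈ 142.92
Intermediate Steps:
Z = -114/1465 (Z = 114/(-1465) = 114*(-1/1465) = -114/1465 ≈ -0.077816)
Z - (-(9 - 1*(-4)))*11 = -114/1465 - (-(9 - 1*(-4)))*11 = -114/1465 - (-(9 + 4))*11 = -114/1465 - (-1*13)*11 = -114/1465 - (-13)*11 = -114/1465 - 1*(-143) = -114/1465 + 143 = 209381/1465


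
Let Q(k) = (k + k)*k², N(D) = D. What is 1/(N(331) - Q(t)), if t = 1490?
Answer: -1/6615897669 ≈ -1.5115e-10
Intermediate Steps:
Q(k) = 2*k³ (Q(k) = (2*k)*k² = 2*k³)
1/(N(331) - Q(t)) = 1/(331 - 2*1490³) = 1/(331 - 2*3307949000) = 1/(331 - 1*6615898000) = 1/(331 - 6615898000) = 1/(-6615897669) = -1/6615897669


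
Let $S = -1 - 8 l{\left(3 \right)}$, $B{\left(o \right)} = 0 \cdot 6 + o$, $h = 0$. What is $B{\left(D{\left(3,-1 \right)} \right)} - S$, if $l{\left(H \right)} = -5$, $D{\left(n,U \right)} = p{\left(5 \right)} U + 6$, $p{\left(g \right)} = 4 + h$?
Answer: $-37$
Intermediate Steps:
$p{\left(g \right)} = 4$ ($p{\left(g \right)} = 4 + 0 = 4$)
$D{\left(n,U \right)} = 6 + 4 U$ ($D{\left(n,U \right)} = 4 U + 6 = 6 + 4 U$)
$B{\left(o \right)} = o$ ($B{\left(o \right)} = 0 + o = o$)
$S = 39$ ($S = -1 - -40 = -1 + 40 = 39$)
$B{\left(D{\left(3,-1 \right)} \right)} - S = \left(6 + 4 \left(-1\right)\right) - 39 = \left(6 - 4\right) - 39 = 2 - 39 = -37$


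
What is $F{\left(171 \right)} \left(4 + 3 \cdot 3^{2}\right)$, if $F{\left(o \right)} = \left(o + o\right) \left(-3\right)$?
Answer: $-31806$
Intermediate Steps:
$F{\left(o \right)} = - 6 o$ ($F{\left(o \right)} = 2 o \left(-3\right) = - 6 o$)
$F{\left(171 \right)} \left(4 + 3 \cdot 3^{2}\right) = \left(-6\right) 171 \left(4 + 3 \cdot 3^{2}\right) = - 1026 \left(4 + 3 \cdot 9\right) = - 1026 \left(4 + 27\right) = \left(-1026\right) 31 = -31806$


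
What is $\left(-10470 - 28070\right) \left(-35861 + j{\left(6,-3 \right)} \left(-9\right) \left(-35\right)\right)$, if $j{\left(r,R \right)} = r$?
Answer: $1309242340$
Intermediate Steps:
$\left(-10470 - 28070\right) \left(-35861 + j{\left(6,-3 \right)} \left(-9\right) \left(-35\right)\right) = \left(-10470 - 28070\right) \left(-35861 + 6 \left(-9\right) \left(-35\right)\right) = - 38540 \left(-35861 - -1890\right) = - 38540 \left(-35861 + 1890\right) = \left(-38540\right) \left(-33971\right) = 1309242340$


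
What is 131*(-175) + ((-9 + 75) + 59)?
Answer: -22800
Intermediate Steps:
131*(-175) + ((-9 + 75) + 59) = -22925 + (66 + 59) = -22925 + 125 = -22800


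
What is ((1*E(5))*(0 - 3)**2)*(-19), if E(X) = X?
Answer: -855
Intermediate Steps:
((1*E(5))*(0 - 3)**2)*(-19) = ((1*5)*(0 - 3)**2)*(-19) = (5*(-3)**2)*(-19) = (5*9)*(-19) = 45*(-19) = -855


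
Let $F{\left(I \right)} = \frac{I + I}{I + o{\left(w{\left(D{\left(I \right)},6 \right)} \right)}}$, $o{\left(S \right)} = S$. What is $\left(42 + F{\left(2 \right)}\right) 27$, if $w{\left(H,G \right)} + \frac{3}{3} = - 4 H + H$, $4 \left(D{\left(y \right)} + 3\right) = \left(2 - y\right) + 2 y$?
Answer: $\frac{8046}{7} \approx 1149.4$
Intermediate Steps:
$D{\left(y \right)} = - \frac{5}{2} + \frac{y}{4}$ ($D{\left(y \right)} = -3 + \frac{\left(2 - y\right) + 2 y}{4} = -3 + \frac{2 + y}{4} = -3 + \left(\frac{1}{2} + \frac{y}{4}\right) = - \frac{5}{2} + \frac{y}{4}$)
$w{\left(H,G \right)} = -1 - 3 H$ ($w{\left(H,G \right)} = -1 + \left(- 4 H + H\right) = -1 - 3 H$)
$F{\left(I \right)} = \frac{2 I}{\frac{13}{2} + \frac{I}{4}}$ ($F{\left(I \right)} = \frac{I + I}{I - \left(1 + 3 \left(- \frac{5}{2} + \frac{I}{4}\right)\right)} = \frac{2 I}{I - \left(- \frac{13}{2} + \frac{3 I}{4}\right)} = \frac{2 I}{\frac{13}{2} + \frac{I}{4}}$)
$\left(42 + F{\left(2 \right)}\right) 27 = \left(42 + 8 \cdot 2 \frac{1}{26 + 2}\right) 27 = \left(42 + 8 \cdot 2 \cdot \frac{1}{28}\right) 27 = \left(42 + \frac{4}{7}\right) 27 = \frac{298}{7} \cdot 27 = \frac{8046}{7}$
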